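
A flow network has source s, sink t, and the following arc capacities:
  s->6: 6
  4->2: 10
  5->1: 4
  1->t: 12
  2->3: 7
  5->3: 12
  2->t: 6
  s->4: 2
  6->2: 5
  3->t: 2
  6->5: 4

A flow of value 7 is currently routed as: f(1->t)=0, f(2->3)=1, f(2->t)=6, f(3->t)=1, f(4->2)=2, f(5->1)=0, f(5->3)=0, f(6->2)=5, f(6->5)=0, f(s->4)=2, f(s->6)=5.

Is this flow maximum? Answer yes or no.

No

Residual path s->6->5->3->t has bottleneck 1 > 0.
Pushing 1 along it raises the flow to 8, so the given flow is not maximum.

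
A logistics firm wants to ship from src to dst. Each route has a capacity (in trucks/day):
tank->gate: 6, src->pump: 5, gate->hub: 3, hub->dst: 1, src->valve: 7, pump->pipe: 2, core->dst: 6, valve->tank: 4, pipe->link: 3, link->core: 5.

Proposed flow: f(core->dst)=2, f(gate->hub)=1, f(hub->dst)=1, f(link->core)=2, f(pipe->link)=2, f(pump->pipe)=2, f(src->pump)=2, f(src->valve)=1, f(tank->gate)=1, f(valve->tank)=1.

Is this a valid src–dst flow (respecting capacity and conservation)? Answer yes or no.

Yes

Every edge has 0 ≤ f(e) ≤ cap(e).
At each intermediate node, inflow equals outflow.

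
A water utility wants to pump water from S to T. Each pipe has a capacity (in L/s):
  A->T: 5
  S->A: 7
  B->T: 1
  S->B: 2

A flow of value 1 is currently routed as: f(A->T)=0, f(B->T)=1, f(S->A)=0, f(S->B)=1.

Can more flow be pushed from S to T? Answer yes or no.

Residual path S->A->T has bottleneck 5 > 0.
Pushing 5 along it raises the flow to 6, so the given flow is not maximum.

Yes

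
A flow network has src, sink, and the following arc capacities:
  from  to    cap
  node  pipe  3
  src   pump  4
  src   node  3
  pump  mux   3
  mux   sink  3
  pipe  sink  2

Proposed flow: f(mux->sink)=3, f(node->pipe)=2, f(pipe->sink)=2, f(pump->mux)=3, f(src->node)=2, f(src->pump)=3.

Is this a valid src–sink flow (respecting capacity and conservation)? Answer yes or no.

Every edge has 0 ≤ f(e) ≤ cap(e).
At each intermediate node, inflow equals outflow.

Yes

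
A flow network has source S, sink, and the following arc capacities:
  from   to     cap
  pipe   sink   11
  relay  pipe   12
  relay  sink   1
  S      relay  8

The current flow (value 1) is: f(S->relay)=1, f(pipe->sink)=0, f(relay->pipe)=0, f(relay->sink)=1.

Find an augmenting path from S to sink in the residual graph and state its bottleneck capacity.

Residual along S->relay->pipe->sink: S->relay: 7, relay->pipe: 12, pipe->sink: 11.
Bottleneck = min = 7.

S->relay->pipe->sink, bottleneck 7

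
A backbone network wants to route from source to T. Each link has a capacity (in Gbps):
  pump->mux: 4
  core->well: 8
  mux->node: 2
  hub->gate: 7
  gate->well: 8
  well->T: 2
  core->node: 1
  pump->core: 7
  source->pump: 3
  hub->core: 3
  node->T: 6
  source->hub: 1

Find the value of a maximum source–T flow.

Augment source->hub->gate->well->T: bottleneck 1. Total 1.
Augment source->pump->core->well->T: bottleneck 1. Total 2.
Augment source->pump->core->node->T: bottleneck 1. Total 3.
Augment source->pump->mux->node->T: bottleneck 1. Total 4.
No augmenting path remains in the residual graph.

4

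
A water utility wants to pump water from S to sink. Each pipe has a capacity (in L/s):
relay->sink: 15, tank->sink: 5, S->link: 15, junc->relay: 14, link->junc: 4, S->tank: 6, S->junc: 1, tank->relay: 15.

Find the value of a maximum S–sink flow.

11

Augment S->tank->sink: bottleneck 5. Total 5.
Augment S->tank->relay->sink: bottleneck 1. Total 6.
Augment S->junc->relay->sink: bottleneck 1. Total 7.
Augment S->link->junc->relay->sink: bottleneck 4. Total 11.
No augmenting path remains in the residual graph.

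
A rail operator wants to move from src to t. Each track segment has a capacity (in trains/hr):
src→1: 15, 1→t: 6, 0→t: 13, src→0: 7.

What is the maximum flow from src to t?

Augment src→1→t: bottleneck 6. Total 6.
Augment src→0→t: bottleneck 7. Total 13.
No augmenting path remains in the residual graph.

13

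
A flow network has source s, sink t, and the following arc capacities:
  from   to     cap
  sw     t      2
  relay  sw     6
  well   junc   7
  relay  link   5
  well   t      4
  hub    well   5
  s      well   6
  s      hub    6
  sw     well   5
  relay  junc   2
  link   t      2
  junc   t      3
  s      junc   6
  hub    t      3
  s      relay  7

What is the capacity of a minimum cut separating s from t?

14

Max flow = 14 (via 5 augmenting paths).
In the residual at optimum, the set reachable from s is {hub, junc, link, relay, s, sw, well}.
Cut edges: hub→t (cap 3), link→t (cap 2), sw→t (cap 2), well→t (cap 4), junc→t (cap 3). Sum = 14.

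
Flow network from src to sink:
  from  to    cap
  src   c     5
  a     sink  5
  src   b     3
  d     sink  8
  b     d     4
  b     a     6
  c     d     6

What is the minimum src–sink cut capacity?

8

Max flow = 8 (via 2 augmenting paths).
In the residual at optimum, the set reachable from src is {src}.
Cut edges: src->c (cap 5), src->b (cap 3). Sum = 8.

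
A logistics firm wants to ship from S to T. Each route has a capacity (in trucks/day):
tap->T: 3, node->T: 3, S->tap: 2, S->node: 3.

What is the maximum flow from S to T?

5

Augment S->node->T: bottleneck 3. Total 3.
Augment S->tap->T: bottleneck 2. Total 5.
No augmenting path remains in the residual graph.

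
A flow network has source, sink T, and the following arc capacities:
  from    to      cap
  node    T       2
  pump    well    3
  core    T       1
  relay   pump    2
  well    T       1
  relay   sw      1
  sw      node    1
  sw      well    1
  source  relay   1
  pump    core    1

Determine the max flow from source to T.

Augment source->relay->sw->well->T: bottleneck 1. Total 1.
No augmenting path remains in the residual graph.

1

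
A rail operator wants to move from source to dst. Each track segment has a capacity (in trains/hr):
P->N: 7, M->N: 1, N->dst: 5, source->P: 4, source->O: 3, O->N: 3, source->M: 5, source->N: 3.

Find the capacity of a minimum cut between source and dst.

5

Max flow = 5 (via 2 augmenting paths).
In the residual at optimum, the set reachable from source is {M, N, O, P, source}.
Cut edges: N->dst (cap 5). Sum = 5.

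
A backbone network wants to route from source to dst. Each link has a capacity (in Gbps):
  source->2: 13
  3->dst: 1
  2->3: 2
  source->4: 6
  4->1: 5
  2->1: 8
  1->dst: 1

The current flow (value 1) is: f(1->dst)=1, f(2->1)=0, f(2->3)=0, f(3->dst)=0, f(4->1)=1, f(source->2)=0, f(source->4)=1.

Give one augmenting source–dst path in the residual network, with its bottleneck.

source->2->3->dst, bottleneck 1

Residual along source->2->3->dst: source->2: 13, 2->3: 2, 3->dst: 1.
Bottleneck = min = 1.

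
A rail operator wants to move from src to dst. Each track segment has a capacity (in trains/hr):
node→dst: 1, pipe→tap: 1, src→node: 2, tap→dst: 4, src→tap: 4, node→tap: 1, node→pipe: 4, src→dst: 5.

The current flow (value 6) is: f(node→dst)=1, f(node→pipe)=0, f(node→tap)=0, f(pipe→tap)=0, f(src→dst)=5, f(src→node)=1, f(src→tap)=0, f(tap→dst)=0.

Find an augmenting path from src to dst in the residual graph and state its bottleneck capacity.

Residual along src→tap→dst: src→tap: 4, tap→dst: 4.
Bottleneck = min = 4.

src→tap→dst, bottleneck 4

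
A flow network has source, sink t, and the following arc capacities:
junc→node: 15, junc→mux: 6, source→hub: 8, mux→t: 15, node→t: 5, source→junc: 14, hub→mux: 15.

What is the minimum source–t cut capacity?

19

Max flow = 19 (via 3 augmenting paths).
In the residual at optimum, the set reachable from source is {junc, node, source}.
Cut edges: source→hub (cap 8), junc→mux (cap 6), node→t (cap 5). Sum = 19.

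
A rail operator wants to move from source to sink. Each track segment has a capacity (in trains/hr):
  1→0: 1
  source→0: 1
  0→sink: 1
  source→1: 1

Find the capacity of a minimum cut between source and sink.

Max flow = 1 (via 1 augmenting path).
In the residual at optimum, the set reachable from source is {0, 1, source}.
Cut edges: 0→sink (cap 1). Sum = 1.

1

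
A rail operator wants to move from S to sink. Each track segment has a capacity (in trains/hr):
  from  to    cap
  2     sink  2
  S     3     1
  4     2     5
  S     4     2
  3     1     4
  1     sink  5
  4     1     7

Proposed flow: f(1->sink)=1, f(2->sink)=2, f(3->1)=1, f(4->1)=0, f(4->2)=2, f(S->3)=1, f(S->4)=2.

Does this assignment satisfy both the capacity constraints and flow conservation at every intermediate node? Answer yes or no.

Yes

Every edge has 0 ≤ f(e) ≤ cap(e).
At each intermediate node, inflow equals outflow.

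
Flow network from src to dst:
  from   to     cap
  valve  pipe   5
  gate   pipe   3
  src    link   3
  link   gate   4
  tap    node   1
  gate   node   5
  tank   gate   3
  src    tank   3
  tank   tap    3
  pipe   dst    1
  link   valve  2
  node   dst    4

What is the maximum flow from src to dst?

5

Augment src->link->valve->pipe->dst: bottleneck 1. Total 1.
Augment src->link->gate->node->dst: bottleneck 2. Total 3.
Augment src->tank->gate->node->dst: bottleneck 2. Total 5.
No augmenting path remains in the residual graph.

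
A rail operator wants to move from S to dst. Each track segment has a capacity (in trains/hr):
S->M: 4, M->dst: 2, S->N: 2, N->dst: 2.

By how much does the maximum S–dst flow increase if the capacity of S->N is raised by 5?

0

Original max flow = 4.
Even with extra capacity on S->N, another cut of capacity 4 remains binding.
New max flow = 4. Increase = 0.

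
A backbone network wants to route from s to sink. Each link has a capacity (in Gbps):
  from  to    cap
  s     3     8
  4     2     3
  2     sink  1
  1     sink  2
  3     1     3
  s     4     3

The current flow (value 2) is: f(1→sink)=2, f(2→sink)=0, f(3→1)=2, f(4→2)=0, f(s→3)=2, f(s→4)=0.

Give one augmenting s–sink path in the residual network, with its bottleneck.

Residual along s→4→2→sink: s→4: 3, 4→2: 3, 2→sink: 1.
Bottleneck = min = 1.

s→4→2→sink, bottleneck 1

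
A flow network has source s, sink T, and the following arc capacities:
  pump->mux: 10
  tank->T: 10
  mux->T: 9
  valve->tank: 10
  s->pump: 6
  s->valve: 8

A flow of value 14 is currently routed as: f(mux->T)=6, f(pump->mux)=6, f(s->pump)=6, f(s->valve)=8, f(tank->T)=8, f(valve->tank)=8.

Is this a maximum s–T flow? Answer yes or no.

Residual reachable from s: {s}; T is not reachable.
Saturated cut: s->valve, s->pump with total capacity 14 = current flow value. Flow is maximum.

Yes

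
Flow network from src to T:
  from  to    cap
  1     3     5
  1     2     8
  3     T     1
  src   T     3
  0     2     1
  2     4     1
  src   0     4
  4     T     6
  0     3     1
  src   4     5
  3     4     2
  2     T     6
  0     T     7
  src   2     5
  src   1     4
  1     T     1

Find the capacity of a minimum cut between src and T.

21

Max flow = 21 (via 8 augmenting paths).
In the residual at optimum, the set reachable from src is {src}.
Cut edges: src->1 (cap 4), src->0 (cap 4), src->2 (cap 5), src->4 (cap 5), src->T (cap 3). Sum = 21.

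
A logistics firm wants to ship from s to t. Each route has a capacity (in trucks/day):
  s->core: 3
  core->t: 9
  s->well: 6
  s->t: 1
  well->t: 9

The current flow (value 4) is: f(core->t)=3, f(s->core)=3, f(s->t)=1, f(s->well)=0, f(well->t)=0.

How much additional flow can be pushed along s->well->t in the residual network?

Residual capacities along the path: s->well: 6, well->t: 9.
Minimum is 6.

6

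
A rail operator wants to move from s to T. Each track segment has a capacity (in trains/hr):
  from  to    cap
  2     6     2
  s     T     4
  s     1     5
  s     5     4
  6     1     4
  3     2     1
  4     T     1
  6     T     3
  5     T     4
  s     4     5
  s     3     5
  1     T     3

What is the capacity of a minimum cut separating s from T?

13

Max flow = 13 (via 5 augmenting paths).
In the residual at optimum, the set reachable from s is {1, 3, 4, s}.
Cut edges: s->5 (cap 4), s->T (cap 4), 3->2 (cap 1), 4->T (cap 1), 1->T (cap 3). Sum = 13.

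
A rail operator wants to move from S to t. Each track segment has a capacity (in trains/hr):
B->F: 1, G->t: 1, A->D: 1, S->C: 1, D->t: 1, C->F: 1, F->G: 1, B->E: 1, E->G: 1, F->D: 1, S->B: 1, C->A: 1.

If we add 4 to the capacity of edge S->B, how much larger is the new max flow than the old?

0

Original max flow = 2.
Even with extra capacity on S->B, another cut of capacity 2 remains binding.
New max flow = 2. Increase = 0.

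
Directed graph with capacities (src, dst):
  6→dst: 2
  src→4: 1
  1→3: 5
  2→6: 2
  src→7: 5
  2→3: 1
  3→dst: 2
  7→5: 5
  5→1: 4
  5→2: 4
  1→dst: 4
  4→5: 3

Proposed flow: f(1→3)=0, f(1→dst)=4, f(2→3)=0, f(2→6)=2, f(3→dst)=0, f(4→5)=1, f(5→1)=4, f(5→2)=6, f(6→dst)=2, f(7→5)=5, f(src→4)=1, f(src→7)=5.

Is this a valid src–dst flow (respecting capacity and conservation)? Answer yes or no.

Capacity violated on 5→2: flow 6 > capacity 4.

No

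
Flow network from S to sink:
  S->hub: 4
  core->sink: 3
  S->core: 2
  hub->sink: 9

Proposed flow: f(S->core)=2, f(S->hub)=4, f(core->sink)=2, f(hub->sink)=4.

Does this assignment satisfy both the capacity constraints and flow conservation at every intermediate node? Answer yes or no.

Every edge has 0 ≤ f(e) ≤ cap(e).
At each intermediate node, inflow equals outflow.

Yes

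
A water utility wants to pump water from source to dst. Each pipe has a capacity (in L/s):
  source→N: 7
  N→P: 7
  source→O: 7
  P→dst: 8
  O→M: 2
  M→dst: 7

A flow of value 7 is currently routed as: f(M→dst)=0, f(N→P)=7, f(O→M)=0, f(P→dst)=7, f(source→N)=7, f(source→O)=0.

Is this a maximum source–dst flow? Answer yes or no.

Residual path source→O→M→dst has bottleneck 2 > 0.
Pushing 2 along it raises the flow to 9, so the given flow is not maximum.

No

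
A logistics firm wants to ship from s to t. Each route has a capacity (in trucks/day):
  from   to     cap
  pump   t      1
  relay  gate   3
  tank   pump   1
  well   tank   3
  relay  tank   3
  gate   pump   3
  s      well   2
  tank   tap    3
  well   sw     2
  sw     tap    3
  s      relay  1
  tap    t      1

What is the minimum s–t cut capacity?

Max flow = 2 (via 2 augmenting paths).
In the residual at optimum, the set reachable from s is {gate, pump, relay, s, sw, tank, tap, well}.
Cut edges: tap→t (cap 1), pump→t (cap 1). Sum = 2.

2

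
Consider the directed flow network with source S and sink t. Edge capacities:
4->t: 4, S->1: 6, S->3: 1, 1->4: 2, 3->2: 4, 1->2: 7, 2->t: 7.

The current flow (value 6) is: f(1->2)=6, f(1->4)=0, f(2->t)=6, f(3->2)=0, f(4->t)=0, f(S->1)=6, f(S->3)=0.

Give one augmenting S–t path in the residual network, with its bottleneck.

S->3->2->t, bottleneck 1

Residual along S->3->2->t: S->3: 1, 3->2: 4, 2->t: 1.
Bottleneck = min = 1.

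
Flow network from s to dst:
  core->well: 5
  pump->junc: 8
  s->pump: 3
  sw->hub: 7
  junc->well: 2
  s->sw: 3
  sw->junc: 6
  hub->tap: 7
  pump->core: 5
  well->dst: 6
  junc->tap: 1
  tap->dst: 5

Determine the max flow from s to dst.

6

Augment s->pump->core->well->dst: bottleneck 3. Total 3.
Augment s->sw->junc->well->dst: bottleneck 2. Total 5.
Augment s->sw->junc->tap->dst: bottleneck 1. Total 6.
No augmenting path remains in the residual graph.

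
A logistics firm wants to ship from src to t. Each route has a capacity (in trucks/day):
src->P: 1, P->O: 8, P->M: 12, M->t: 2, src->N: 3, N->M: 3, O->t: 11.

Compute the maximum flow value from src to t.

Augment src->N->M->t: bottleneck 2. Total 2.
Augment src->P->O->t: bottleneck 1. Total 3.
No augmenting path remains in the residual graph.

3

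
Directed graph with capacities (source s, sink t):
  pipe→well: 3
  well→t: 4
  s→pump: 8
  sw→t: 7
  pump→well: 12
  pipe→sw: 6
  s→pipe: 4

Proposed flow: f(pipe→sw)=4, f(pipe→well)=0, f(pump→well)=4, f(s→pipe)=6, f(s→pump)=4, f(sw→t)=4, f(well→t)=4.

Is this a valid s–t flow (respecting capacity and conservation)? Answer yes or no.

Capacity violated on s→pipe: flow 6 > capacity 4.

No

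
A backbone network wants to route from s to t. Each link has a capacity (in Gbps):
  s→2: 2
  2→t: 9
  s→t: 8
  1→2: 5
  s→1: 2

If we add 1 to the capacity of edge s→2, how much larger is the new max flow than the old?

1

Original max flow = 12.
After raising cap(s→2), augmenting paths through that edge carry 1 more unit.
New max flow = 13. Increase = 1.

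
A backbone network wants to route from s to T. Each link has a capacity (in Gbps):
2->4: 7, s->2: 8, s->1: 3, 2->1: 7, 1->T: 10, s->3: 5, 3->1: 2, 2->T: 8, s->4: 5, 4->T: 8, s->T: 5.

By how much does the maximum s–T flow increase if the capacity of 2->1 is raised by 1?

0

Original max flow = 23.
Edge 2->1 does not cross the min cut (source side {3, s}), so extra capacity there cannot help.
New max flow = 23. Increase = 0.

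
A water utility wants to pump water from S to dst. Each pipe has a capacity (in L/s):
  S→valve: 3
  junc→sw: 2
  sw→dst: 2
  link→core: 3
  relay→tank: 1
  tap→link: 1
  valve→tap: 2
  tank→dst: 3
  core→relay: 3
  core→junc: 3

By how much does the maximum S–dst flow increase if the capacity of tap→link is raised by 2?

Original max flow = 1.
After raising cap(tap→link), augmenting paths through that edge carry 1 more unit.
New max flow = 2. Increase = 1.

1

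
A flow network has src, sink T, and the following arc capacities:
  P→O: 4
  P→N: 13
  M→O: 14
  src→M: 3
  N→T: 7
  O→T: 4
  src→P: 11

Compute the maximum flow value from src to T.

11

Augment src→P→N→T: bottleneck 7. Total 7.
Augment src→P→O→T: bottleneck 4. Total 11.
No augmenting path remains in the residual graph.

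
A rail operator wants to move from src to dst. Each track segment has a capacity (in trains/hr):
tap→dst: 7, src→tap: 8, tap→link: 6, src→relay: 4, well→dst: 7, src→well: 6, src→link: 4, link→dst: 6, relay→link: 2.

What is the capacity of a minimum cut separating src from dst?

19

Max flow = 19 (via 5 augmenting paths).
In the residual at optimum, the set reachable from src is {link, relay, src, tap}.
Cut edges: src→well (cap 6), tap→dst (cap 7), link→dst (cap 6). Sum = 19.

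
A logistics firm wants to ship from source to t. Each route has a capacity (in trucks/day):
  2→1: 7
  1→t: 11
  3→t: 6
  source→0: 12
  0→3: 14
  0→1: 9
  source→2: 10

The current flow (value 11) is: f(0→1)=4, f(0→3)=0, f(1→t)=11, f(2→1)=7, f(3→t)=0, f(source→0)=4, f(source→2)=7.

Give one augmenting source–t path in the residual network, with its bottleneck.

Residual along source→0→3→t: source→0: 8, 0→3: 14, 3→t: 6.
Bottleneck = min = 6.

source→0→3→t, bottleneck 6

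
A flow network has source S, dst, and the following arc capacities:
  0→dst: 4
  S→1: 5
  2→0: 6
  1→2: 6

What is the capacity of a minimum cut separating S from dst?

Max flow = 4 (via 1 augmenting path).
In the residual at optimum, the set reachable from S is {0, 1, 2, S}.
Cut edges: 0→dst (cap 4). Sum = 4.

4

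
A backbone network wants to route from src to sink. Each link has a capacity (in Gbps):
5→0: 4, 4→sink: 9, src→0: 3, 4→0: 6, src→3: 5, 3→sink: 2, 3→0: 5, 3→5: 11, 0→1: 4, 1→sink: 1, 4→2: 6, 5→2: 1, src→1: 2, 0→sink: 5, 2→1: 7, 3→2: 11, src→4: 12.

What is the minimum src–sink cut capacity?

17

Max flow = 17 (via 5 augmenting paths).
In the residual at optimum, the set reachable from src is {0, 1, 2, 3, 4, 5, src}.
Cut edges: 3→sink (cap 2), 4→sink (cap 9), 0→sink (cap 5), 1→sink (cap 1). Sum = 17.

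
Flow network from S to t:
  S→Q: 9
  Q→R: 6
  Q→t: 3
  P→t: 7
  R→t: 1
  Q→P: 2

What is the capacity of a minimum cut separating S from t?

6

Max flow = 6 (via 3 augmenting paths).
In the residual at optimum, the set reachable from S is {Q, R, S}.
Cut edges: Q→P (cap 2), Q→t (cap 3), R→t (cap 1). Sum = 6.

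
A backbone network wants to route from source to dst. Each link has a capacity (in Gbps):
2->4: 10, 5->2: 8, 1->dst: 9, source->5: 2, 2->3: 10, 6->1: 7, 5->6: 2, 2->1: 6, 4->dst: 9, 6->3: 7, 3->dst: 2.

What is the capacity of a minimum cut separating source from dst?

2

Max flow = 2 (via 1 augmenting path).
In the residual at optimum, the set reachable from source is {source}.
Cut edges: source->5 (cap 2). Sum = 2.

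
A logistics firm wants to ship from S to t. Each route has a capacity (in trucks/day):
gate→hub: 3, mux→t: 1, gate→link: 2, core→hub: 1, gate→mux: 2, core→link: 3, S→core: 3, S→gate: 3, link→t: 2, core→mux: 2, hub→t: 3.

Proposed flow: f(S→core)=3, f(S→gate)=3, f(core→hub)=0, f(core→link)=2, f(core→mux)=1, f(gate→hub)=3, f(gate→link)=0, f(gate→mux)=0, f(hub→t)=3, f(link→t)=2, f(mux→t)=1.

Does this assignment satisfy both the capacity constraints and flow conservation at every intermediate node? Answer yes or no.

Every edge has 0 ≤ f(e) ≤ cap(e).
At each intermediate node, inflow equals outflow.

Yes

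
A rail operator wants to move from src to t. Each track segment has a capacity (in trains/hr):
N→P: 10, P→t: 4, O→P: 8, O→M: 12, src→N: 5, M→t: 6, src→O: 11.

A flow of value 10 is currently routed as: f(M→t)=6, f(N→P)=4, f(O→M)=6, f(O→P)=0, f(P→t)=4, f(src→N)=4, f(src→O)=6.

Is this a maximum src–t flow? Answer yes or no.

Residual reachable from src: {M, N, O, P, src}; t is not reachable.
Saturated cut: P→t, M→t with total capacity 10 = current flow value. Flow is maximum.

Yes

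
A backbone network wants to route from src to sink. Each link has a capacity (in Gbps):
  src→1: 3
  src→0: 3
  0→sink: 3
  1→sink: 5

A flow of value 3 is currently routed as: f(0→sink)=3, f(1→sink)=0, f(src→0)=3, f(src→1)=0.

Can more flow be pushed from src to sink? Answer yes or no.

Residual path src→1→sink has bottleneck 3 > 0.
Pushing 3 along it raises the flow to 6, so the given flow is not maximum.

Yes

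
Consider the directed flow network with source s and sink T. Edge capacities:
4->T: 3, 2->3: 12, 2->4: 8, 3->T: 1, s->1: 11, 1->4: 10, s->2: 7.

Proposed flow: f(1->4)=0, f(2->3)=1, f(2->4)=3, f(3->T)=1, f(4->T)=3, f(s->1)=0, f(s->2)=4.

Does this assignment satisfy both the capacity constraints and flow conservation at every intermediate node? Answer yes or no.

Every edge has 0 ≤ f(e) ≤ cap(e).
At each intermediate node, inflow equals outflow.

Yes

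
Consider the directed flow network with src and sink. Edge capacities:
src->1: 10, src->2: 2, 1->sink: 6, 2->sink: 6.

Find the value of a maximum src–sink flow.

8

Augment src->2->sink: bottleneck 2. Total 2.
Augment src->1->sink: bottleneck 6. Total 8.
No augmenting path remains in the residual graph.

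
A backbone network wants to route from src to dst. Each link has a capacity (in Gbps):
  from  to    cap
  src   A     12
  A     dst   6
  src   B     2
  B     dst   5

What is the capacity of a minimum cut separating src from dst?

8

Max flow = 8 (via 2 augmenting paths).
In the residual at optimum, the set reachable from src is {A, src}.
Cut edges: src→B (cap 2), A→dst (cap 6). Sum = 8.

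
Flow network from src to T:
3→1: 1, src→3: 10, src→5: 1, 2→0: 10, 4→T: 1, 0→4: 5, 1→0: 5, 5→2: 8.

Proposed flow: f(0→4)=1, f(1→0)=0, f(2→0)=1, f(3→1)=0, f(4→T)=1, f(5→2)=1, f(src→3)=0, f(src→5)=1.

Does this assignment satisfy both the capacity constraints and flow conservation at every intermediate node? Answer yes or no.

Every edge has 0 ≤ f(e) ≤ cap(e).
At each intermediate node, inflow equals outflow.

Yes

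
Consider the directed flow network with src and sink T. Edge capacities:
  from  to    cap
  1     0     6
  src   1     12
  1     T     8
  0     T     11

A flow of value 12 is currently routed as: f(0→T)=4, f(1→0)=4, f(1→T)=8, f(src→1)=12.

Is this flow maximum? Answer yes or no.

Residual reachable from src: {src}; T is not reachable.
Saturated cut: src→1 with total capacity 12 = current flow value. Flow is maximum.

Yes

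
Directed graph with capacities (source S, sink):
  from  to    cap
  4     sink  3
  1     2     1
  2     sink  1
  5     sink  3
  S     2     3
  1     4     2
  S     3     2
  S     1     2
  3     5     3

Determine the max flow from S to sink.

Augment S->2->sink: bottleneck 1. Total 1.
Augment S->3->5->sink: bottleneck 2. Total 3.
Augment S->1->4->sink: bottleneck 2. Total 5.
No augmenting path remains in the residual graph.

5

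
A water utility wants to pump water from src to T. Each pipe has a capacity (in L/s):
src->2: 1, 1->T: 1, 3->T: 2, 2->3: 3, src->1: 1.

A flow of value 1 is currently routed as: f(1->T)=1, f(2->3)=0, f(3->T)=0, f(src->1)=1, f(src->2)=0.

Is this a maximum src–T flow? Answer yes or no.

No

Residual path src->2->3->T has bottleneck 1 > 0.
Pushing 1 along it raises the flow to 2, so the given flow is not maximum.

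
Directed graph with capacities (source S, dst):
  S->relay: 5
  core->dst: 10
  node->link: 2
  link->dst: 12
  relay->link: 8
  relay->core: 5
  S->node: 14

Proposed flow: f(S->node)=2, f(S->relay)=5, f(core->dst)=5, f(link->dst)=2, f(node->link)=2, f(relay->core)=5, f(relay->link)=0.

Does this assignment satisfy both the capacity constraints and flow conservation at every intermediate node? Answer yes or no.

Every edge has 0 ≤ f(e) ≤ cap(e).
At each intermediate node, inflow equals outflow.

Yes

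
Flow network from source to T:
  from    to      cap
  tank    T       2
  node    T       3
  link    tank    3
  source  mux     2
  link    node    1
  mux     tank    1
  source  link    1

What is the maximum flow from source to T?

Augment source->link->node->T: bottleneck 1. Total 1.
Augment source->mux->tank->T: bottleneck 1. Total 2.
No augmenting path remains in the residual graph.

2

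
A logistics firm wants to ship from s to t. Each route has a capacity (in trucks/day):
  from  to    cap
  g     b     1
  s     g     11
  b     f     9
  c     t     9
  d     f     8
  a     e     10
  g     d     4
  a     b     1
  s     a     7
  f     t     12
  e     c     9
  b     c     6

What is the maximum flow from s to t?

Augment s->a->e->c->t: bottleneck 7. Total 7.
Augment s->g->b->c->t: bottleneck 1. Total 8.
Augment s->g->d->f->t: bottleneck 4. Total 12.
No augmenting path remains in the residual graph.

12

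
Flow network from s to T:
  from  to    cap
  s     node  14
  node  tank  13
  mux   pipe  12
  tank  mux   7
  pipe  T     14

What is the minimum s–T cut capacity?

Max flow = 7 (via 1 augmenting path).
In the residual at optimum, the set reachable from s is {node, s, tank}.
Cut edges: tank→mux (cap 7). Sum = 7.

7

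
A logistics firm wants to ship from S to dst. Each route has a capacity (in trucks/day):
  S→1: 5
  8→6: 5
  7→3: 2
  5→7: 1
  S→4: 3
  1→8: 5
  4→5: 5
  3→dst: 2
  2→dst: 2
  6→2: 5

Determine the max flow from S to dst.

Augment S→1→8→6→2→dst: bottleneck 2. Total 2.
Augment S→4→5→7→3→dst: bottleneck 1. Total 3.
No augmenting path remains in the residual graph.

3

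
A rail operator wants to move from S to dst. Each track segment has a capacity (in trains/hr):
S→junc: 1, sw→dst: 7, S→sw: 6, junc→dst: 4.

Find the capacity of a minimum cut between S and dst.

Max flow = 7 (via 2 augmenting paths).
In the residual at optimum, the set reachable from S is {S}.
Cut edges: S→sw (cap 6), S→junc (cap 1). Sum = 7.

7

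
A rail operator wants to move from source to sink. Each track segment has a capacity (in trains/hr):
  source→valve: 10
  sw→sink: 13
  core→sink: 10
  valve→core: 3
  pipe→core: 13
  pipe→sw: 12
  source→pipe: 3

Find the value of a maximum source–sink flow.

Augment source→valve→core→sink: bottleneck 3. Total 3.
Augment source→pipe→core→sink: bottleneck 3. Total 6.
No augmenting path remains in the residual graph.

6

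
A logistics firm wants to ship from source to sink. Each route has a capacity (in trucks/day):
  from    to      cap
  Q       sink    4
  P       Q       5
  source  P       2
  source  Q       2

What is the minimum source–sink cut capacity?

Max flow = 4 (via 2 augmenting paths).
In the residual at optimum, the set reachable from source is {source}.
Cut edges: source→P (cap 2), source→Q (cap 2). Sum = 4.

4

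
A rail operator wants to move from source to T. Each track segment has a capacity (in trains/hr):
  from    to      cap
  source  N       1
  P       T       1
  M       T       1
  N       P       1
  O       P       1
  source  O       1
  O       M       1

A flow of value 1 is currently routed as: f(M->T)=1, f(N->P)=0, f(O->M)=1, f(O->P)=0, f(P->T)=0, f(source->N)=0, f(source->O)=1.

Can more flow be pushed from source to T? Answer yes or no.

Residual path source->N->P->T has bottleneck 1 > 0.
Pushing 1 along it raises the flow to 2, so the given flow is not maximum.

Yes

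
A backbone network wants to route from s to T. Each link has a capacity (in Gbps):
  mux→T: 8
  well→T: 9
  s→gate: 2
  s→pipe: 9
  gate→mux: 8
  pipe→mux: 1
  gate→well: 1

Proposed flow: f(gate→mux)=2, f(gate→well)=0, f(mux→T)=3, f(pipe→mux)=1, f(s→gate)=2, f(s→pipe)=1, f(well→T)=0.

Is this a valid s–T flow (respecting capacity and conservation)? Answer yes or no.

Every edge has 0 ≤ f(e) ≤ cap(e).
At each intermediate node, inflow equals outflow.

Yes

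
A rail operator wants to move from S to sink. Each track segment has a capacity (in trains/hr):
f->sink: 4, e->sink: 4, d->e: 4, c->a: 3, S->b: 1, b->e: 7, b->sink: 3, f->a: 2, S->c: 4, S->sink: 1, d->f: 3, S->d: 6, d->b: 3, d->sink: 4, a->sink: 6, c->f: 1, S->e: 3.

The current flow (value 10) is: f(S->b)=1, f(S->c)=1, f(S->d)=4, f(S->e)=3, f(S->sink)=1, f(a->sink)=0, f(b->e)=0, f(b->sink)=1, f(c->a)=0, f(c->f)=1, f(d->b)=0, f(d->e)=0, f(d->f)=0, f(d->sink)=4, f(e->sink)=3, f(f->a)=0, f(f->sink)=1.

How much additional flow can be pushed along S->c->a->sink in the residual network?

3

Residual capacities along the path: S->c: 3, c->a: 3, a->sink: 6.
Minimum is 3.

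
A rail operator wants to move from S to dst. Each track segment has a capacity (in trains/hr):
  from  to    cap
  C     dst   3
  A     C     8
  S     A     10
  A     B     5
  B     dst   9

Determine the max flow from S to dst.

Augment S->A->C->dst: bottleneck 3. Total 3.
Augment S->A->B->dst: bottleneck 5. Total 8.
No augmenting path remains in the residual graph.

8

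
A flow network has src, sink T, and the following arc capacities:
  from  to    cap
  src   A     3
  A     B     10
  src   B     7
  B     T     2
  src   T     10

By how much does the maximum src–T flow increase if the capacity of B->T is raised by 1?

1

Original max flow = 12.
After raising cap(B->T), augmenting paths through that edge carry 1 more unit.
New max flow = 13. Increase = 1.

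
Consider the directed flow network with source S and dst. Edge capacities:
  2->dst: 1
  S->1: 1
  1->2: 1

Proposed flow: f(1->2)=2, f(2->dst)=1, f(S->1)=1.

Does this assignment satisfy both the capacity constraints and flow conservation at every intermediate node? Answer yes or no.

Capacity violated on 1->2: flow 2 > capacity 1.

No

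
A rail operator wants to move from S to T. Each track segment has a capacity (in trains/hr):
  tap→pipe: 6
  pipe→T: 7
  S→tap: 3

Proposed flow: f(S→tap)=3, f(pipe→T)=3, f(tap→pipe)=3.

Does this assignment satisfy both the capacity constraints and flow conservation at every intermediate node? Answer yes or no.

Every edge has 0 ≤ f(e) ≤ cap(e).
At each intermediate node, inflow equals outflow.

Yes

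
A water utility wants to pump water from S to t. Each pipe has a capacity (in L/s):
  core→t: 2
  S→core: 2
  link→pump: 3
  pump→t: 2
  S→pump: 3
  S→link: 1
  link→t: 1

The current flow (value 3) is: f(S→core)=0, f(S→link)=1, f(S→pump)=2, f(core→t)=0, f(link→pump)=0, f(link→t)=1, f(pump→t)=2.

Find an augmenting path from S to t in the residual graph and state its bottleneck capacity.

Residual along S→core→t: S→core: 2, core→t: 2.
Bottleneck = min = 2.

S→core→t, bottleneck 2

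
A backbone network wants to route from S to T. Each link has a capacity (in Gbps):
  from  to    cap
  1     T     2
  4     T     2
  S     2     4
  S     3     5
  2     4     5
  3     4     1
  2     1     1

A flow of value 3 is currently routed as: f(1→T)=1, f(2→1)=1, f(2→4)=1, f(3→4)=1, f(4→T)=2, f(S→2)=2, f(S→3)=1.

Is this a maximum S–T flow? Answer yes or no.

Residual reachable from S: {2, 3, 4, S}; T is not reachable.
Saturated cut: 2→1, 4→T with total capacity 3 = current flow value. Flow is maximum.

Yes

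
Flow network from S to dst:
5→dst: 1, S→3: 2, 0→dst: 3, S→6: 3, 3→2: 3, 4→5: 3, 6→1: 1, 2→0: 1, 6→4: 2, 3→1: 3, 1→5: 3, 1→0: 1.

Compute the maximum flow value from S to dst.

Augment S→3→2→0→dst: bottleneck 1. Total 1.
Augment S→3→1→0→dst: bottleneck 1. Total 2.
Augment S→6→1→5→dst: bottleneck 1. Total 3.
No augmenting path remains in the residual graph.

3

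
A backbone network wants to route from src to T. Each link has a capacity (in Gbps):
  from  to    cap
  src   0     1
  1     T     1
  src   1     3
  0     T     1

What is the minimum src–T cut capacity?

Max flow = 2 (via 2 augmenting paths).
In the residual at optimum, the set reachable from src is {1, src}.
Cut edges: src→0 (cap 1), 1→T (cap 1). Sum = 2.

2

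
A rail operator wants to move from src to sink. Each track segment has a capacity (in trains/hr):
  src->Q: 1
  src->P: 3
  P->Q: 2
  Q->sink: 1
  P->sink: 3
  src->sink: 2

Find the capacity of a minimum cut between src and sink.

6

Max flow = 6 (via 3 augmenting paths).
In the residual at optimum, the set reachable from src is {src}.
Cut edges: src->P (cap 3), src->Q (cap 1), src->sink (cap 2). Sum = 6.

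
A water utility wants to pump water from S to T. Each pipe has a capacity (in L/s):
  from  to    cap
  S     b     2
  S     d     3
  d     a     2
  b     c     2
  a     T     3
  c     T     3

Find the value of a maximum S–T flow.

4

Augment S->d->a->T: bottleneck 2. Total 2.
Augment S->b->c->T: bottleneck 2. Total 4.
No augmenting path remains in the residual graph.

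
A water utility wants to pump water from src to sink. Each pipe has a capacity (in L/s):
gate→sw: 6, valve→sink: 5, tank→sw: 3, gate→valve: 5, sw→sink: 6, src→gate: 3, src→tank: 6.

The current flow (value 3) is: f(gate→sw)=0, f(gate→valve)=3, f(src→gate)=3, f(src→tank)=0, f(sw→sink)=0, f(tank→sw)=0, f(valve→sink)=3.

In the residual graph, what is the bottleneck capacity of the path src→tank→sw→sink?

3

Residual capacities along the path: src→tank: 6, tank→sw: 3, sw→sink: 6.
Minimum is 3.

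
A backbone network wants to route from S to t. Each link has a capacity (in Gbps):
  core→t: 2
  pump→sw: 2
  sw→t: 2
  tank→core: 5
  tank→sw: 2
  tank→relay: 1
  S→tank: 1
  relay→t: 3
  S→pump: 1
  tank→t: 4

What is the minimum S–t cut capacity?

2

Max flow = 2 (via 2 augmenting paths).
In the residual at optimum, the set reachable from S is {S}.
Cut edges: S→tank (cap 1), S→pump (cap 1). Sum = 2.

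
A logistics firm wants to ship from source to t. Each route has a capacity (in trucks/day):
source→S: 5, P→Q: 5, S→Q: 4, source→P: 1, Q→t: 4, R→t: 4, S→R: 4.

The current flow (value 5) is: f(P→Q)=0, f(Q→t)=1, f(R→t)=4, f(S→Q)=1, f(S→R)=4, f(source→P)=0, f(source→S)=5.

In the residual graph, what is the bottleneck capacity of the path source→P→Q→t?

1

Residual capacities along the path: source→P: 1, P→Q: 5, Q→t: 3.
Minimum is 1.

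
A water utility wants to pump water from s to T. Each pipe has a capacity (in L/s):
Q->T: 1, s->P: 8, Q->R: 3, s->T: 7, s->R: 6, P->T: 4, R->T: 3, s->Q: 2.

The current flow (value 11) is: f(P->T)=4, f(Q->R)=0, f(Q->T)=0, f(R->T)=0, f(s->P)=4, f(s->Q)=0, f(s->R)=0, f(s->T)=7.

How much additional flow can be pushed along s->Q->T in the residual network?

Residual capacities along the path: s->Q: 2, Q->T: 1.
Minimum is 1.

1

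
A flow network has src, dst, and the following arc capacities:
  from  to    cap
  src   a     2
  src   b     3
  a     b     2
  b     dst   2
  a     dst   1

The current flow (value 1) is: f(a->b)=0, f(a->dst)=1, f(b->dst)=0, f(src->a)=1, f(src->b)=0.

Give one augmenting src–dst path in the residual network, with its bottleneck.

Residual along src->b->dst: src->b: 3, b->dst: 2.
Bottleneck = min = 2.

src->b->dst, bottleneck 2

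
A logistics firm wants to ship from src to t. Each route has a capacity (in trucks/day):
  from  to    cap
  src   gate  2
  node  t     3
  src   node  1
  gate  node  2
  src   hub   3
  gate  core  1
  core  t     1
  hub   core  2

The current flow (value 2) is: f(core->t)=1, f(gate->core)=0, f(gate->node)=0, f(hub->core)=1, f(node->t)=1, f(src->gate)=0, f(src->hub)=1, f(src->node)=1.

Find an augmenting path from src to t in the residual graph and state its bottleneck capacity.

src->gate->node->t, bottleneck 2

Residual along src->gate->node->t: src->gate: 2, gate->node: 2, node->t: 2.
Bottleneck = min = 2.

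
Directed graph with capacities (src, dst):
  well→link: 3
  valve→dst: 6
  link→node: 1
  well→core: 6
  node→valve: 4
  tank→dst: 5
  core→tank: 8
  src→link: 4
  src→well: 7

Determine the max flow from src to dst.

6

Augment src→well→core→tank→dst: bottleneck 5. Total 5.
Augment src→link→node→valve→dst: bottleneck 1. Total 6.
No augmenting path remains in the residual graph.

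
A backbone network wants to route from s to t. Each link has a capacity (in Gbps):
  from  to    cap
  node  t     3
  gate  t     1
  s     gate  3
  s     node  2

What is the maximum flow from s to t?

Augment s→gate→t: bottleneck 1. Total 1.
Augment s→node→t: bottleneck 2. Total 3.
No augmenting path remains in the residual graph.

3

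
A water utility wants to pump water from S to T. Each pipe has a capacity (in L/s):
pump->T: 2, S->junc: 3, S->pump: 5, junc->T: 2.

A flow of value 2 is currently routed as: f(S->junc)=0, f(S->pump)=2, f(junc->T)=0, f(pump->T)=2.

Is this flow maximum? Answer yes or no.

Residual path S->junc->T has bottleneck 2 > 0.
Pushing 2 along it raises the flow to 4, so the given flow is not maximum.

No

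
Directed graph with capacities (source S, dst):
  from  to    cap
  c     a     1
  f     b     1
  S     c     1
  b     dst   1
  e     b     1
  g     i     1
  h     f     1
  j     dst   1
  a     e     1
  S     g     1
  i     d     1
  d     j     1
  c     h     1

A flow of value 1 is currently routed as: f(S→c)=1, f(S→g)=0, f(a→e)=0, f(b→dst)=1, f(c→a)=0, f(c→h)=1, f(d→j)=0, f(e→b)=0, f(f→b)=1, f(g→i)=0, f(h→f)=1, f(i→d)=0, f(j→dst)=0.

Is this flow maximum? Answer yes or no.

Residual path S→g→i→d→j→dst has bottleneck 1 > 0.
Pushing 1 along it raises the flow to 2, so the given flow is not maximum.

No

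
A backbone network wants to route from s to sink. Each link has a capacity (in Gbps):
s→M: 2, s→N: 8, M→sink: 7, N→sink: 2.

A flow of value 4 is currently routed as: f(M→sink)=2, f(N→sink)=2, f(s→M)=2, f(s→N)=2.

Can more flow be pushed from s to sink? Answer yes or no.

Residual reachable from s: {N, s}; sink is not reachable.
Saturated cut: s→M, N→sink with total capacity 4 = current flow value. Flow is maximum.

No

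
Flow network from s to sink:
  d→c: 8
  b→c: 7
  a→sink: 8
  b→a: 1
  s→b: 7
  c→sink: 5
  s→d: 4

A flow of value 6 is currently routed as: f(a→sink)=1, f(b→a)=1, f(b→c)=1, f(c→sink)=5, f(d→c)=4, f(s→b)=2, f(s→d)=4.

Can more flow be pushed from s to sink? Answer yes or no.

Residual reachable from s: {b, c, d, s}; sink is not reachable.
Saturated cut: b→a, c→sink with total capacity 6 = current flow value. Flow is maximum.

No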